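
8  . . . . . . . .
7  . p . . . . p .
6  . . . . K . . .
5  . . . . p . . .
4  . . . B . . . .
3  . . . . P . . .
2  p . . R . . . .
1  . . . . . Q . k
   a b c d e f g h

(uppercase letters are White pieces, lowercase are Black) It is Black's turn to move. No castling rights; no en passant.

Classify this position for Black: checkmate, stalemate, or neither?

Black to move; black king on h1.
In check: yes, from the white queen on f1.
King squares — g1: attacked by Qf1; g2: attacked by Qf1; h2: attacked by Rd2.
Legal moves for Black: none.
In check with no legal moves → checkmate.

checkmate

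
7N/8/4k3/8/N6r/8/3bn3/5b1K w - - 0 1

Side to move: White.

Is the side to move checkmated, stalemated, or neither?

White to move; white king on h1.
In check: yes, from the black rook on h4.
King squares — g1: attacked by Ne2; g2: attacked by Bf1; h2: attacked by Rh4.
Legal moves for White: none.
In check with no legal moves → checkmate.

checkmate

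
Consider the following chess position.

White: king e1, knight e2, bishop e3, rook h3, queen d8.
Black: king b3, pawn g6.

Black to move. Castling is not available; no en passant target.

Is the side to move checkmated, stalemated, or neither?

neither

Black to move; black king on b3.
In check: no.
Legal moves for Black: Kc4, Kb4, Ka4, Ka3, Kc2, Kb2, Ka2, g5.
Black has 8 legal moves and is not in check → neither.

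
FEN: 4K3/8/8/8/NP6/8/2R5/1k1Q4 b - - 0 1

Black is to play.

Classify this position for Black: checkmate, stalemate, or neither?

checkmate

Black to move; black king on b1.
In check: yes, from the white queen on d1.
King squares — a1: attacked by Qd1; c1: attacked by Qd1; a2: attacked by Rc2; b2: attacked by Rc2; c2: attacked by Qd1.
Legal moves for Black: none.
In check with no legal moves → checkmate.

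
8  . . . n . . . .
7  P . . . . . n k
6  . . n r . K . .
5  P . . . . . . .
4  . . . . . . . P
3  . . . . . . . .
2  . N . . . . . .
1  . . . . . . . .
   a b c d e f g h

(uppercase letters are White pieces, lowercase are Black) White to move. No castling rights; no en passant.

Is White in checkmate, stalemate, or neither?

neither

White to move; white king on f6.
In check: yes, from the black rook on d6.
King squares — e5: attacked by Nc6; f5: attacked by Ng7; g5: available; e6: attacked by Rd6; g6: attacked by Rd6; e7: attacked by Nc6; f7: attacked by Nd8; g7: attacked by Kh7.
Legal moves for White: Kg5.
White is in check but has 1 legal move → neither.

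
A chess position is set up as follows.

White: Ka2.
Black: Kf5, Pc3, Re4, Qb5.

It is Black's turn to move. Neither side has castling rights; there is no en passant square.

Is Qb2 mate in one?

After Qb2: white king on a2; in check: yes, from the black queen on b2.
King squares — a1: attacked by Qb2; b1: attacked by Qb2; b2: attacked by Pc3; a3: attacked by Qb2; b3: attacked by Qb2.
White has no legal moves → checkmate.

yes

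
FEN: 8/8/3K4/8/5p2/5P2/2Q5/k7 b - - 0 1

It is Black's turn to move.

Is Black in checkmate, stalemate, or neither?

Black to move; black king on a1.
In check: no.
King squares — b1: attacked by Qc2; a2: attacked by Qc2; b2: attacked by Qc2.
Legal moves for Black: none.
Not in check and no legal moves → stalemate.

stalemate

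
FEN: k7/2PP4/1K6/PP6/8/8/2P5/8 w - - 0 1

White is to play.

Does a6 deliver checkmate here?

After a6: black king on a8; in check: no.
Black is not in check, so this cannot be checkmate.

no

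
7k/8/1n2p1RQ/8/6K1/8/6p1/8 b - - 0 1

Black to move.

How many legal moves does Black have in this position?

0

Black to move; king on h8.
In check: yes, from the white queen on h6.
Legal moves: none.
Count: 0.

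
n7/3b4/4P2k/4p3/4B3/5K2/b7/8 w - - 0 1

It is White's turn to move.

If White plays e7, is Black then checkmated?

no

After e7: black king on h6; in check: no.
Black is not in check, so this cannot be checkmate.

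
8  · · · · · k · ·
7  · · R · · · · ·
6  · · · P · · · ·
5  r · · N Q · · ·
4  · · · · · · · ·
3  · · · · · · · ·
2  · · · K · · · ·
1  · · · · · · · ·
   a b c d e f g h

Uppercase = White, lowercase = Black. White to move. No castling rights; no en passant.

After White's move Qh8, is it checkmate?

yes

After Qh8: black king on f8; in check: yes, from the white queen on h8.
King squares — e7: attacked by Nd5; f7: attacked by Rc7; g7: attacked by Rc7; e8: attacked by Qh8; g8: attacked by Qh8.
Black has no legal moves → checkmate.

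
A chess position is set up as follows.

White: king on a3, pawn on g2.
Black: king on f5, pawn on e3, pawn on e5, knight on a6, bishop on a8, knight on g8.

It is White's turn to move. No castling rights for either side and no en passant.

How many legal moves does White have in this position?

White to move; king on a3.
In check: no.
Legal moves: Ka4, Kb3, Kb2, Ka2, g3, g4+.
Count: 6.

6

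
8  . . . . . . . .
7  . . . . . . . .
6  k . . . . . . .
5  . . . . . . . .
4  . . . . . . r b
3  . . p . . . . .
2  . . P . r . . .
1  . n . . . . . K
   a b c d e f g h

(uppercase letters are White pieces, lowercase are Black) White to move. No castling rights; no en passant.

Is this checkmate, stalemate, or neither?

White to move; white king on h1.
In check: no.
King squares — g1: attacked by Rg4; g2: attacked by Re2; h2: attacked by Re2.
Legal moves for White: none.
Not in check and no legal moves → stalemate.

stalemate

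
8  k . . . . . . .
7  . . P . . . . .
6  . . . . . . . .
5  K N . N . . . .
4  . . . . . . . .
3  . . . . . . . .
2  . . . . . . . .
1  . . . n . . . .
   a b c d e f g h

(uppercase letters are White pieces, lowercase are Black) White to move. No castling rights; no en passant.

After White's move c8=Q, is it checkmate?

After c8=Q: black king on a8; in check: yes, from the white queen on c8.
King squares — a7: attacked by Nb5; b7: attacked by Qc8; b8: attacked by Qc8.
Black has no legal moves → checkmate.

yes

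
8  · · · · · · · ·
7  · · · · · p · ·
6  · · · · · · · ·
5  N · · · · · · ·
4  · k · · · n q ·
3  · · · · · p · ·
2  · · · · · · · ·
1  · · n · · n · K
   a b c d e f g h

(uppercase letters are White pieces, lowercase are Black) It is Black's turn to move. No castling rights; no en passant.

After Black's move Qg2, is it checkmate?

After Qg2: white king on h1; in check: yes, from the black queen on g2.
King squares — g1: attacked by Qg2; g2: attacked by Pf3; h2: attacked by Nf1.
White has no legal moves → checkmate.

yes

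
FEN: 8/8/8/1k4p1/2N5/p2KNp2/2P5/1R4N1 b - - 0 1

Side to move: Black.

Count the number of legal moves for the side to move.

4

Black to move; king on b5.
In check: yes, from the white rook on b1.
Legal moves: Kc6, Ka6, Kc5, Ka4.
Count: 4.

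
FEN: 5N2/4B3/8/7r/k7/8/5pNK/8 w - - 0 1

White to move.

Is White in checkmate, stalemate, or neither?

neither

White to move; white king on h2.
In check: yes, from the black rook on h5.
King squares — g1: attacked by Pf2; h1: attacked by Rh5; g2: own knight; g3: available; h3: attacked by Rh5.
Legal moves for White: Kg3, Bh4, Nh4.
White is in check but has 3 legal moves → neither.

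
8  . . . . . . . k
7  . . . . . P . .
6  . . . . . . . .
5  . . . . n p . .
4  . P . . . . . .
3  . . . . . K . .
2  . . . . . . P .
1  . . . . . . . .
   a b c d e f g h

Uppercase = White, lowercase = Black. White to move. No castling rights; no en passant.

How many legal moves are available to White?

White to move; king on f3.
In check: yes, from the black knight on e5.
Legal moves: Kf4, Kg3, Ke3, Kf2, Ke2.
Count: 5.

5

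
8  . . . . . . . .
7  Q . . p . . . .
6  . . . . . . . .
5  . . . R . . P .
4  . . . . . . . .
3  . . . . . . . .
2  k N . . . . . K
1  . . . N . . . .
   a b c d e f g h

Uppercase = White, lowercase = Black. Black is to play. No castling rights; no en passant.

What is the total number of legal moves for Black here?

Black to move; king on a2.
In check: yes, from the white queen on a7.
Legal moves: Kb3, Kb1.
Count: 2.

2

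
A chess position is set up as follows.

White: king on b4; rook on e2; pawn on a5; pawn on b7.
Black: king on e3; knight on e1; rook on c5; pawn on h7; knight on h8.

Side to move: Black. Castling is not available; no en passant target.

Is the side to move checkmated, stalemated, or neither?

neither

Black to move; black king on e3.
In check: yes, from the white rook on e2.
King squares — d2: attacked by Re2; e2: available; f2: attacked by Re2; d3: available; f3: available; d4: available; e4: attacked by Re2; f4: available.
Legal moves for Black: Kf4, Kd4, Kf3, Kd3, Kxe2.
Black is in check but has 5 legal moves → neither.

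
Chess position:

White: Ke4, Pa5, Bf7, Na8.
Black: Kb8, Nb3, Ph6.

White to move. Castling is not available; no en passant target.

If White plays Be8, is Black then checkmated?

After Be8: black king on b8; in check: no.
Black is not in check, so this cannot be checkmate.

no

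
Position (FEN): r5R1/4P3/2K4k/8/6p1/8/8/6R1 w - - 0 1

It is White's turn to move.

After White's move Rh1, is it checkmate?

After Rh1: black king on h6; in check: yes, from the white rook on h1.
King squares — g5: attacked by Rg8; h5: attacked by Rh1; g6: attacked by Rg8; g7: attacked by Rg8; h7: attacked by Rh1.
Black has no legal moves → checkmate.

yes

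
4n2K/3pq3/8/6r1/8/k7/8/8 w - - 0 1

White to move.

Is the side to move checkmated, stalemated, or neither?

stalemate

White to move; white king on h8.
In check: no.
King squares — g7: attacked by Rg5; h7: attacked by Qe7; g8: attacked by Rg5.
Legal moves for White: none.
Not in check and no legal moves → stalemate.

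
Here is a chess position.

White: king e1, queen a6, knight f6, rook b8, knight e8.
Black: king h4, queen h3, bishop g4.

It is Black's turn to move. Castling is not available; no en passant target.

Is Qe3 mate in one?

no

After Qe3: white king on e1; in check: yes, from the black queen on e3.
White has 2 legal replies: Kf1, Qe2.
In check but a legal move exists → not checkmate.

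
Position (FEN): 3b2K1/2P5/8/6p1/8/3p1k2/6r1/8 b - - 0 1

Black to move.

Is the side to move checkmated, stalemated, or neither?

Black to move; black king on f3.
In check: no.
Legal moves for Black include: Be7, Bxc7, Bf6, Kg4, Kf4, Ke4, Kg3, Ke3, Kf2, Ke2, Rg4, Rg3, Rh2, Rf2, Re2, Rd2, Rc2, Rb2, ... (list truncated; more exist).
Black has legal moves and is not in check → neither.

neither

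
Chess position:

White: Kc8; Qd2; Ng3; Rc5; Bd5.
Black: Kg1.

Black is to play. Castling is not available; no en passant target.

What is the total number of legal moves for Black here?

0

Black to move; king on g1.
In check: no.
Legal moves: none.
Count: 0.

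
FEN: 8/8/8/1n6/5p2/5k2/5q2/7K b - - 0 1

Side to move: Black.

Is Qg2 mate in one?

After Qg2: white king on h1; in check: yes, from the black queen on g2.
King squares — g1: attacked by Qg2; g2: attacked by Kf3; h2: attacked by Qg2.
White has no legal moves → checkmate.

yes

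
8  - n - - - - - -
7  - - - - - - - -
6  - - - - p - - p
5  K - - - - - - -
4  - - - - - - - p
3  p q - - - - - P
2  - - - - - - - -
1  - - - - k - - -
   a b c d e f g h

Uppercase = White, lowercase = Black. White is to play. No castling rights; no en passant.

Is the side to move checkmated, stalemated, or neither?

stalemate

White to move; white king on a5.
In check: no.
King squares — a4: attacked by Qb3; b4: attacked by Qb3; b5: attacked by Qb3; a6: attacked by Nb8; b6: attacked by Qb3.
Legal moves for White: none.
Not in check and no legal moves → stalemate.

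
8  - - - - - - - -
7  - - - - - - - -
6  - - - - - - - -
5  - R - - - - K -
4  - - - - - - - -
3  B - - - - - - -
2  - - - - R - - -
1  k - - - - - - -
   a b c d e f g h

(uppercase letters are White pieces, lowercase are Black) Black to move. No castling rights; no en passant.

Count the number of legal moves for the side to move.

0

Black to move; king on a1.
In check: no.
Legal moves: none.
Count: 0.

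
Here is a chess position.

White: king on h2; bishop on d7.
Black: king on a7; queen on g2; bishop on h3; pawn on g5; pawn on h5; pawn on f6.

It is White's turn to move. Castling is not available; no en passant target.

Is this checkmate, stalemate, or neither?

White to move; white king on h2.
In check: yes, from the black queen on g2.
King squares — g1: attacked by Qg2; h1: attacked by Qg2; g2: attacked by Bh3; g3: attacked by Qg2; h3: attacked by Qg2.
Legal moves for White: none.
In check with no legal moves → checkmate.

checkmate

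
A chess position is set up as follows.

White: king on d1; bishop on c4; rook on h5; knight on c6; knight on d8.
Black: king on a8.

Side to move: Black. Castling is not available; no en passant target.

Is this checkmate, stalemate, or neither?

Black to move; black king on a8.
In check: no.
King squares — a7: attacked by Nc6; b7: attacked by Nd8; b8: attacked by Nc6.
Legal moves for Black: none.
Not in check and no legal moves → stalemate.

stalemate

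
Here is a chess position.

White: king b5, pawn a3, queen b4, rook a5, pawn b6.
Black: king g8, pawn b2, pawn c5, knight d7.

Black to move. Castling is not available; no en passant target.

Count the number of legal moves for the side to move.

16

Black to move; king on g8.
In check: no.
Legal moves: Kh8, Kf8, Kh7, Kg7, Kf7, Nf8, Nb8, Nf6, Nxb6, Ne5, cxb4, c4, b1=Q, b1=R, b1=B, b1=N.
Count: 16.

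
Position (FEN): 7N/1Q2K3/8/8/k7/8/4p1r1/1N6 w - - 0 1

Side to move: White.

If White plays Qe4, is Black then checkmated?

After Qe4: black king on a4; in check: yes, from the white queen on e4.
Black has 3 legal replies: Kb5, Ka5, Kb3.
In check but a legal move exists → not checkmate.

no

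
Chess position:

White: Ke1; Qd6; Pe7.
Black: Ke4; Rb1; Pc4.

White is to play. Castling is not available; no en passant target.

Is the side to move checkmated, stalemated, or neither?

White to move; white king on e1.
In check: yes, from the black rook on b1.
King squares — d1: attacked by Rb1; f1: attacked by Rb1; d2: available; e2: available; f2: available.
Legal moves for White: Kf2, Ke2, Kd2, Qd1.
White is in check but has 4 legal moves → neither.

neither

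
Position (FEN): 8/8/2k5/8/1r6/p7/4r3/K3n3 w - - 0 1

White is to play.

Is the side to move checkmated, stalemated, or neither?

White to move; white king on a1.
In check: no.
King squares — b1: attacked by Rb4; a2: attacked by Re2; b2: attacked by Re2.
Legal moves for White: none.
Not in check and no legal moves → stalemate.

stalemate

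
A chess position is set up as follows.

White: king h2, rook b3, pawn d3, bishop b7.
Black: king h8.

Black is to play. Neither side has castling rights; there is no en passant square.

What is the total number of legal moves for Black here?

Black to move; king on h8.
In check: no.
Legal moves: Kg8, Kh7, Kg7.
Count: 3.

3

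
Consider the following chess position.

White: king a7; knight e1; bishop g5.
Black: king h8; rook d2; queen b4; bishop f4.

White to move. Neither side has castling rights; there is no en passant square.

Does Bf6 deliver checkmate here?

After Bf6: black king on h8; in check: yes, from the white bishop on f6.
Black has 2 legal replies: Kg8, Kh7.
In check but a legal move exists → not checkmate.

no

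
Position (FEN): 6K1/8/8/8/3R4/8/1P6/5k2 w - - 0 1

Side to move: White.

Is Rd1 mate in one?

no

After Rd1: black king on f1; in check: yes, from the white rook on d1.
Black has 3 legal replies: Kg2, Kf2, Ke2.
In check but a legal move exists → not checkmate.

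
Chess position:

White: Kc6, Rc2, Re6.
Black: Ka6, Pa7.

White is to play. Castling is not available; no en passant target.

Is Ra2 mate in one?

yes

After Ra2: black king on a6; in check: yes, from the white rook on a2.
King squares — a5: attacked by Ra2; b5: attacked by Kc6; b6: attacked by Kc6; a7: own pawn; b7: attacked by Kc6.
Black has no legal moves → checkmate.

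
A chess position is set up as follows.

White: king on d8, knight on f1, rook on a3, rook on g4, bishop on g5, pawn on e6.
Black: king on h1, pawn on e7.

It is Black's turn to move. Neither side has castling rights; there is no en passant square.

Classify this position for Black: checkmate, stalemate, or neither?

Black to move; black king on h1.
In check: no.
King squares — g1: attacked by Rg4; g2: attacked by Rg4; h2: attacked by Nf1.
Legal moves for Black: none.
Not in check and no legal moves → stalemate.

stalemate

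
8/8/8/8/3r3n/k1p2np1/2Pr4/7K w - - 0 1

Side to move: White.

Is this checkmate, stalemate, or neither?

stalemate

White to move; white king on h1.
In check: no.
King squares — g1: attacked by Nf3; g2: attacked by Rd2; h2: attacked by Rd2.
Legal moves for White: none.
Not in check and no legal moves → stalemate.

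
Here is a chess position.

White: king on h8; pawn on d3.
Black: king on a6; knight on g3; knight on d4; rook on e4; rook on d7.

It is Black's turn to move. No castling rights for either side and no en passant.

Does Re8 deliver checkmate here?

yes

After Re8: white king on h8; in check: yes, from the black rook on e8.
King squares — g7: attacked by Rd7; h7: attacked by Rd7; g8: attacked by Re8.
White has no legal moves → checkmate.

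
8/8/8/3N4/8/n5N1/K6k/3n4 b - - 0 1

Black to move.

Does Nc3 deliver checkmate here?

no

After Nc3: white king on a2; in check: yes, from the black knight on c3.
White has 5 legal replies: Kb3, Kxa3, Kb2, Ka1, Nxc3.
In check but a legal move exists → not checkmate.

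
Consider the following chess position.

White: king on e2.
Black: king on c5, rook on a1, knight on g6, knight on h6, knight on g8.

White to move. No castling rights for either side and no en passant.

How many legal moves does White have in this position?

5

White to move; king on e2.
In check: no.
Legal moves: Kf3, Ke3, Kd3, Kf2, Kd2.
Count: 5.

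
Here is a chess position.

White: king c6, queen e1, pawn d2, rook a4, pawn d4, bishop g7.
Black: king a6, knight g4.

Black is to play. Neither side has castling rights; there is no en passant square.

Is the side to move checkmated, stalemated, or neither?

checkmate

Black to move; black king on a6.
In check: yes, from the white rook on a4.
King squares — a5: attacked by Ra4; b5: attacked by Kc6; b6: attacked by Kc6; a7: attacked by Ra4; b7: attacked by Kc6.
Legal moves for Black: none.
In check with no legal moves → checkmate.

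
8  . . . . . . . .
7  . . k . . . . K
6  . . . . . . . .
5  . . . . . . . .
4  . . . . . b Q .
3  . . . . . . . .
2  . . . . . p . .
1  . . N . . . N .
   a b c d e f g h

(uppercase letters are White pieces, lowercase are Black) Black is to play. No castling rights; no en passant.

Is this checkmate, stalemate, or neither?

Black to move; black king on c7.
In check: no.
Legal moves for Black include: Kd8, Kb8, Kb7, Kd6, Kc6, Kb6, Bh6, Bd6, Bg5, Be5, Bg3, Be3, Bh2, Bd2, Bxc1, fxg1=Q, fxg1=R, fxg1=B, ... (list truncated; more exist).
Black has legal moves and is not in check → neither.

neither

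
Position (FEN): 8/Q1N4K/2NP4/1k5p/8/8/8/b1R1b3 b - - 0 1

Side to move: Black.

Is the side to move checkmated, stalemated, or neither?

checkmate

Black to move; black king on b5.
In check: yes, from the white knight on c7.
King squares — a4: attacked by Qa7; b4: attacked by Nc6; c4: attacked by Rc1; a5: attacked by Nc6; c5: attacked by Rc1; a6: attacked by Qa7; b6: attacked by Qa7; c6: attacked by Rc1.
Legal moves for Black: none.
In check with no legal moves → checkmate.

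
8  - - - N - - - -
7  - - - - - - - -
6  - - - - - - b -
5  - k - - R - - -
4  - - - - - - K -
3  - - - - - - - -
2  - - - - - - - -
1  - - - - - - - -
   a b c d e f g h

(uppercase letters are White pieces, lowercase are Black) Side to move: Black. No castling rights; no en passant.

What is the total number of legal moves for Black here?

Black to move; king on b5.
In check: yes, from the white rook on e5.
Legal moves: Kb6, Ka6, Kc4, Kb4, Ka4.
Count: 5.

5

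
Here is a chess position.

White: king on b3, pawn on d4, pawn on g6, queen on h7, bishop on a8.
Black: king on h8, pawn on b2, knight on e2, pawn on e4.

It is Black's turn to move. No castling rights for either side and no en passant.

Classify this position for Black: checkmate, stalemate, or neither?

Black to move; black king on h8.
In check: yes, from the white queen on h7.
King squares — g7: attacked by Qh7; h7: attacked by Pg6; g8: attacked by Qh7.
Legal moves for Black: none.
In check with no legal moves → checkmate.

checkmate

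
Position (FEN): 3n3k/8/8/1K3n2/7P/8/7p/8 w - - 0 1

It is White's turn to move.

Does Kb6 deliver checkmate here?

After Kb6: black king on h8; in check: no.
Black is not in check, so this cannot be checkmate.

no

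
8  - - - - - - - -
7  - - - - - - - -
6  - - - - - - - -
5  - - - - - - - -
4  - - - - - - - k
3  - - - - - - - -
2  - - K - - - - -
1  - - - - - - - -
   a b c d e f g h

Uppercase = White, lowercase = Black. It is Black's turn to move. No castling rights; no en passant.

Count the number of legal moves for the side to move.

5

Black to move; king on h4.
In check: no.
Legal moves: Kh5, Kg5, Kg4, Kh3, Kg3.
Count: 5.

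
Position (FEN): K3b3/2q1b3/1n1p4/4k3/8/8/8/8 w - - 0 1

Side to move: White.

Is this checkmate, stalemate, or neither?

White to move; white king on a8.
In check: yes, from the black knight on b6.
King squares — a7: attacked by Qc7; b7: attacked by Qc7; b8: attacked by Qc7.
Legal moves for White: none.
In check with no legal moves → checkmate.

checkmate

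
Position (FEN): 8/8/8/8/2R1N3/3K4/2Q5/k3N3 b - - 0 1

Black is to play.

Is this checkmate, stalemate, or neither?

Black to move; black king on a1.
In check: no.
King squares — b1: attacked by Qc2; a2: attacked by Qc2; b2: attacked by Qc2.
Legal moves for Black: none.
Not in check and no legal moves → stalemate.

stalemate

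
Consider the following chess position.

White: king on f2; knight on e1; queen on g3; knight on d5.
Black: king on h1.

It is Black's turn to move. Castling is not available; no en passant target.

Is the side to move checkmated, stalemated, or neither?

stalemate

Black to move; black king on h1.
In check: no.
King squares — g1: attacked by Kf2; g2: attacked by Ne1; h2: attacked by Qg3.
Legal moves for Black: none.
Not in check and no legal moves → stalemate.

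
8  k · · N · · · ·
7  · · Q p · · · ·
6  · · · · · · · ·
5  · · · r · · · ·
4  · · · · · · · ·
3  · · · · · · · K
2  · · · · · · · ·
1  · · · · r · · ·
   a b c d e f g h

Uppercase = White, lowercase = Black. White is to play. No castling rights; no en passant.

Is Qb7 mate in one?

yes

After Qb7: black king on a8; in check: yes, from the white queen on b7.
King squares — a7: attacked by Qb7; b7: attacked by Nd8; b8: attacked by Qb7.
Black has no legal moves → checkmate.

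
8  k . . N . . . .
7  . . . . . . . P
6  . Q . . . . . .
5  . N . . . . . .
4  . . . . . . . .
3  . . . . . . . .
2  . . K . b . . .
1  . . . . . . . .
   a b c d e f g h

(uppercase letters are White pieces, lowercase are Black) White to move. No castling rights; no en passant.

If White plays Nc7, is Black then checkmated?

After Nc7: black king on a8; in check: yes, from the white knight on c7.
King squares — a7: attacked by Qb6; b7: attacked by Qb6; b8: attacked by Qb6.
Black has no legal moves → checkmate.

yes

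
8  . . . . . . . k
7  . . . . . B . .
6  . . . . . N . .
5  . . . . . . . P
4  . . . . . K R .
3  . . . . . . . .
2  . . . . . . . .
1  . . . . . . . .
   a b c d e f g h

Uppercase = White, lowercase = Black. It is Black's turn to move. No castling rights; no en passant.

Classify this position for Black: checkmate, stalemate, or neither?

stalemate

Black to move; black king on h8.
In check: no.
King squares — g7: attacked by Rg4; h7: attacked by Nf6; g8: attacked by Rg4.
Legal moves for Black: none.
Not in check and no legal moves → stalemate.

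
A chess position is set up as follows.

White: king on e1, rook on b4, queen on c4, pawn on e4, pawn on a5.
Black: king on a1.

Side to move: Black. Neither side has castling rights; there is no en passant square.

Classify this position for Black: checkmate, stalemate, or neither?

stalemate

Black to move; black king on a1.
In check: no.
King squares — b1: attacked by Rb4; a2: attacked by Qc4; b2: attacked by Rb4.
Legal moves for Black: none.
Not in check and no legal moves → stalemate.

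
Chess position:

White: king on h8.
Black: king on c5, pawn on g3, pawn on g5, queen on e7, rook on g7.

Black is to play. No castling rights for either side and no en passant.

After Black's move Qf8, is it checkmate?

After Qf8: white king on h8; in check: yes, from the black queen on f8.
King squares — g7: attacked by Qf8; h7: attacked by Rg7; g8: attacked by Rg7.
White has no legal moves → checkmate.

yes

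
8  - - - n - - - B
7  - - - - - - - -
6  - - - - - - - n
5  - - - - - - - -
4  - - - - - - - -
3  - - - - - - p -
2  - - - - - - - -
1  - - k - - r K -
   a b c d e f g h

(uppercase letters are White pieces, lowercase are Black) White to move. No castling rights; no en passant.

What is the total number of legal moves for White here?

2

White to move; king on g1.
In check: yes, from the black rook on f1.
Legal moves: Kg2, Kxf1.
Count: 2.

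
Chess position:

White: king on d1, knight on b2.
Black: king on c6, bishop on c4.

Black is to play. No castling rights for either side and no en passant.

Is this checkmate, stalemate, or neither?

neither

Black to move; black king on c6.
In check: no.
Legal moves for Black include: Kd7, Kc7, Kb7, Kd6, Kb6, Kd5, Kc5, Kb5, Bg8, Bf7, Be6, Ba6, Bd5, Bb5, Bd3, Bb3+, Be2+, Ba2, ... (list truncated; more exist).
Black has legal moves and is not in check → neither.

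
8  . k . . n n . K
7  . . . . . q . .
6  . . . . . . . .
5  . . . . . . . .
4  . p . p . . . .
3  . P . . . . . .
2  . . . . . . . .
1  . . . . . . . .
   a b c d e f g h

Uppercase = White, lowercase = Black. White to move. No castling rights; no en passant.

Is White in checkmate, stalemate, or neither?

stalemate

White to move; white king on h8.
In check: no.
King squares — g7: attacked by Qf7; h7: attacked by Qf7; g8: attacked by Qf7.
Legal moves for White: none.
Not in check and no legal moves → stalemate.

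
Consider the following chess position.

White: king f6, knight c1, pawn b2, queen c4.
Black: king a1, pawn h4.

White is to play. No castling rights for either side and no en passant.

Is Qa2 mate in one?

After Qa2: black king on a1; in check: yes, from the white queen on a2.
King squares — b1: attacked by Qa2; a2: attacked by Nc1; b2: attacked by Qa2.
Black has no legal moves → checkmate.

yes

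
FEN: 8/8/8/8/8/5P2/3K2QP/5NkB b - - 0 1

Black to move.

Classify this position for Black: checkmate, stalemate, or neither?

checkmate

Black to move; black king on g1.
In check: yes, from the white queen on g2.
King squares — f1: attacked by Qg2; h1: attacked by Qg2; f2: attacked by Qg2; g2: attacked by Bh1; h2: attacked by Nf1.
Legal moves for Black: none.
In check with no legal moves → checkmate.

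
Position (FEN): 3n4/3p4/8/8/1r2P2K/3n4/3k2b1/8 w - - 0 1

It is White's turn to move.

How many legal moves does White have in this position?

4

White to move; king on h4.
In check: no.
Legal moves: Kh5, Kg5, Kg4, Kg3.
Count: 4.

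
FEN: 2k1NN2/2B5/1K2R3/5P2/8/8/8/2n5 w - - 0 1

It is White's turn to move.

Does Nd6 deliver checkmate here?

yes

After Nd6: black king on c8; in check: yes, from the white knight on d6.
King squares — b7: attacked by Kb6; c7: attacked by Kb6; d7: attacked by Nf8; b8: attacked by Bc7; d8: attacked by Bc7.
Black has no legal moves → checkmate.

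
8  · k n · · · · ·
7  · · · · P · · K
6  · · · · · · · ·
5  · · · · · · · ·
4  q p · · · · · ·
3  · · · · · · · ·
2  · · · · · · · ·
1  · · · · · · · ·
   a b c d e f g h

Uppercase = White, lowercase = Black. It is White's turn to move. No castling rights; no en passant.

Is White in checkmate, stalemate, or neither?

neither

White to move; white king on h7.
In check: no.
Legal moves for White: Kh8, Kg8, Kg7, Kh6, Kg6, e8=Q, e8=R, e8=B, e8=N.
White has 9 legal moves and is not in check → neither.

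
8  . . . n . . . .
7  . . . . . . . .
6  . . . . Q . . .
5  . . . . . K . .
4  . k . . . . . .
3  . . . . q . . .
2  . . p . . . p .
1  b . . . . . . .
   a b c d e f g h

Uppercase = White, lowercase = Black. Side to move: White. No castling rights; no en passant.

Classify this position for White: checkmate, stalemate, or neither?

White to move; white king on f5.
In check: no.
Legal moves for White include: Qg8, Qe8, Qc8, Qf7, Qe7+, Qd7, Qh6, Qg6, Qf6, Qd6+, Qc6, Qb6+, Qa6, Qe5, Qd5, Qe4+, Qc4+, Qxe3, ... (list truncated; more exist).
White has legal moves and is not in check → neither.

neither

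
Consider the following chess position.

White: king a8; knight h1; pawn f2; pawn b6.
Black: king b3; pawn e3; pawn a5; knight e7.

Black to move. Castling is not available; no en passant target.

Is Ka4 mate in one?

After Ka4: white king on a8; in check: no.
White is not in check, so this cannot be checkmate.

no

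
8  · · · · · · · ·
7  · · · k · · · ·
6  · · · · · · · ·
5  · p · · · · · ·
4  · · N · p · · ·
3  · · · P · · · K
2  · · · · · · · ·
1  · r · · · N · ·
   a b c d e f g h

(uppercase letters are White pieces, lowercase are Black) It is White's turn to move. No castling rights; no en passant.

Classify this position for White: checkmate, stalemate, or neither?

neither

White to move; white king on h3.
In check: no.
Legal moves for White include: Nd6, Nb6+, Ne5+, Na5, Nce3, Na3, Ncd2, Nb2, Kh4, Kg4, Kg3, Kh2, Kg2, Ng3, Nfe3, Nh2, Nfd2, dxe4, ... (list truncated; more exist).
White has legal moves and is not in check → neither.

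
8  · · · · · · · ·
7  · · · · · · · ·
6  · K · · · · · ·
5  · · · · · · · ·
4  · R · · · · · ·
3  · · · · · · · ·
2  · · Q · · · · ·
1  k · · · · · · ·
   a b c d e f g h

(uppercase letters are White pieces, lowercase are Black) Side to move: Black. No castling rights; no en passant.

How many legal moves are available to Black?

Black to move; king on a1.
In check: no.
Legal moves: none.
Count: 0.

0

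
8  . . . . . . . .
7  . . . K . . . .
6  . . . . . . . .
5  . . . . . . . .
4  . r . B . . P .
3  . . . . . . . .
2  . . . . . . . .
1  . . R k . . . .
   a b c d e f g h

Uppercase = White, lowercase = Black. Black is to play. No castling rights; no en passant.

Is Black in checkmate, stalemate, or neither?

neither

Black to move; black king on d1.
In check: yes, from the white rook on c1.
Legal moves for Black: Ke2, Kd2, Kxc1.
Black is in check but has 3 legal moves → neither.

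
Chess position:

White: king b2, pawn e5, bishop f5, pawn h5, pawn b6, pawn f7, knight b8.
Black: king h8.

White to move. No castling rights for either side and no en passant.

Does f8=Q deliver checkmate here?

After f8=Q: black king on h8; in check: yes, from the white queen on f8.
King squares — g7: attacked by Qf8; h7: attacked by Bf5; g8: attacked by Qf8.
Black has no legal moves → checkmate.

yes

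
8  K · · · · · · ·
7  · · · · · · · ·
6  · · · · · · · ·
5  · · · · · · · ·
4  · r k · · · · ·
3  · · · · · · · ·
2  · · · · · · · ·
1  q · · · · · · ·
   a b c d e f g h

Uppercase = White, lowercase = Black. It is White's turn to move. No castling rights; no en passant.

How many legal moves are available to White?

White to move; king on a8.
In check: yes, from the black queen on a1.
Legal moves: none.
Count: 0.

0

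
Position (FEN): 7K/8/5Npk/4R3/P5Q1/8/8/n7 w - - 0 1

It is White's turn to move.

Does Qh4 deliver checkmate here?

yes

After Qh4: black king on h6; in check: yes, from the white queen on h4.
King squares — g5: attacked by Qh4; h5: attacked by Qh4; g6: own pawn; g7: attacked by Kh8; h7: attacked by Qh4.
Black has no legal moves → checkmate.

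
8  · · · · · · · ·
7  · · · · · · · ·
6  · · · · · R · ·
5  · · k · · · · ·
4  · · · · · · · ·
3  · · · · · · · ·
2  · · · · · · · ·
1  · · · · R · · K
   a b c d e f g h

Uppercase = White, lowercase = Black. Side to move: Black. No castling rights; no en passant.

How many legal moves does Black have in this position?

Black to move; king on c5.
In check: no.
Legal moves: Kd5, Kb5, Kd4, Kc4, Kb4.
Count: 5.

5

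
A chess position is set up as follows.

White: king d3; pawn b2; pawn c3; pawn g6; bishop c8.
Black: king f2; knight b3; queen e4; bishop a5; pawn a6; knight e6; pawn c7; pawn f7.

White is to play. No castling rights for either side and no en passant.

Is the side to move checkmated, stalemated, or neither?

White to move; white king on d3.
In check: yes, from the black queen on e4.
King squares — c2: attacked by Qe4; d2: attacked by Nb3; e2: attacked by Kf2; c3: own pawn; e3: attacked by Kf2; c4: attacked by Qe4; d4: attacked by Nb3; e4: available.
Legal moves for White: Kxe4.
White is in check but has 1 legal move → neither.

neither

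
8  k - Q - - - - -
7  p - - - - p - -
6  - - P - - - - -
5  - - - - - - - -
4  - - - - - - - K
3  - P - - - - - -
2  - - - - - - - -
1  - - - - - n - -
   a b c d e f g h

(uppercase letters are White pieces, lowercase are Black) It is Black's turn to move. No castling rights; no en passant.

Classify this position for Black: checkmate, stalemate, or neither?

Black to move; black king on a8.
In check: yes, from the white queen on c8.
King squares — a7: own pawn; b7: attacked by Pc6; b8: attacked by Qc8.
Legal moves for Black: none.
In check with no legal moves → checkmate.

checkmate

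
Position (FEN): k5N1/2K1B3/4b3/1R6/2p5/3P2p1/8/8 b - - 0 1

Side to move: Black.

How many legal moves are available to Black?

12

Black to move; king on a8.
In check: no.
Legal moves: Ka7, Bxg8, Bc8, Bf7, Bd7, Bf5, Bd5, Bg4, Bh3, cxd3, c3, g2.
Count: 12.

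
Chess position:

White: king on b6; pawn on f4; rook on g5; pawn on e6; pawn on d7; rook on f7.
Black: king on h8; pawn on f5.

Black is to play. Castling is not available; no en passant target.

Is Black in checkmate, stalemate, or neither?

stalemate

Black to move; black king on h8.
In check: no.
King squares — g7: attacked by Rg5; h7: attacked by Rf7; g8: attacked by Rg5.
Legal moves for Black: none.
Not in check and no legal moves → stalemate.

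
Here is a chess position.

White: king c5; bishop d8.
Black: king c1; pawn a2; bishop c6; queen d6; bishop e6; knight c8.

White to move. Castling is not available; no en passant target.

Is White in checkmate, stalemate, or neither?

checkmate

White to move; white king on c5.
In check: yes, from the black queen on d6.
King squares — b4: attacked by Qd6; c4: attacked by Be6; d4: attacked by Qd6; b5: attacked by Bc6; d5: attacked by Bc6; b6: attacked by Nc8; c6: attacked by Qd6; d6: attacked by Nc8.
Legal moves for White: none.
In check with no legal moves → checkmate.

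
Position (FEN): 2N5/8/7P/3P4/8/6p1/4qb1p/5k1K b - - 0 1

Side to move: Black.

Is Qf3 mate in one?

After Qf3: white king on h1; in check: yes, from the black queen on f3.
King squares — g1: attacked by Kf1; g2: attacked by Kf1; h2: attacked by Pg3.
White has no legal moves → checkmate.

yes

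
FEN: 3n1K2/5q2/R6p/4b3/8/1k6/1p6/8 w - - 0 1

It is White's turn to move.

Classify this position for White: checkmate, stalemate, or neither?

White to move; white king on f8.
In check: yes, from the black queen on f7.
King squares — e7: attacked by Qf7; f7: attacked by Nd8; g7: attacked by Be5; e8: attacked by Qf7; g8: attacked by Qf7.
Legal moves for White: none.
In check with no legal moves → checkmate.

checkmate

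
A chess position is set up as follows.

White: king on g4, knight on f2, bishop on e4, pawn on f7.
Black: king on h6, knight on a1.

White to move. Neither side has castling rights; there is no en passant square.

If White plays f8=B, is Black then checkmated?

After f8=B: black king on h6; in check: yes, from the white bishop on f8.
King squares — g5: attacked by Kg4; h5: attacked by Kg4; g6: attacked by Be4; g7: attacked by Bf8; h7: attacked by Be4.
Black has no legal moves → checkmate.

yes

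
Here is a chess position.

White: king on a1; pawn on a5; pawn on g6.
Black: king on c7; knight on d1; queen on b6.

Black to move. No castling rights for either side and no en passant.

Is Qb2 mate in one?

yes

After Qb2: white king on a1; in check: yes, from the black queen on b2.
King squares — b1: attacked by Qb2; a2: attacked by Qb2; b2: attacked by Nd1.
White has no legal moves → checkmate.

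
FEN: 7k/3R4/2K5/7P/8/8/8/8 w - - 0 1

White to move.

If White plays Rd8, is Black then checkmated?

After Rd8: black king on h8; in check: yes, from the white rook on d8.
Black has 2 legal replies: Kh7, Kg7.
In check but a legal move exists → not checkmate.

no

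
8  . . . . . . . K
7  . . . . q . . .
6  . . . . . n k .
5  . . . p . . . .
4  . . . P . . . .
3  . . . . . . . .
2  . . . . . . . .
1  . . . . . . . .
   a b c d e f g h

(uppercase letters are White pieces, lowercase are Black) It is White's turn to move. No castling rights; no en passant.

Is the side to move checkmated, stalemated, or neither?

White to move; white king on h8.
In check: no.
King squares — g7: attacked by Kg6; h7: attacked by Nf6; g8: attacked by Nf6.
Legal moves for White: none.
Not in check and no legal moves → stalemate.

stalemate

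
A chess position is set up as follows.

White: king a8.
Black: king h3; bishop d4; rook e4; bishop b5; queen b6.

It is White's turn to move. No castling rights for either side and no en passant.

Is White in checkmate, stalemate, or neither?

White to move; white king on a8.
In check: no.
King squares — a7: attacked by Qb6; b7: attacked by Qb6; b8: attacked by Qb6.
Legal moves for White: none.
Not in check and no legal moves → stalemate.

stalemate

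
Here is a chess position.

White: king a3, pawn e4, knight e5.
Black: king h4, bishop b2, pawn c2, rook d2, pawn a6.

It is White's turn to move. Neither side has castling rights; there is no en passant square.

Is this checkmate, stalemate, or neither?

neither

White to move; white king on a3.
In check: yes, from the black bishop on b2.
King squares — a2: available; b2: available; b3: available; a4: available; b4: available.
Legal moves for White: Kb4, Ka4, Kb3, Kxb2, Ka2.
White is in check but has 5 legal moves → neither.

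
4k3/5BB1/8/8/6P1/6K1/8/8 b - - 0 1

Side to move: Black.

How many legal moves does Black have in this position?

Black to move; king on e8.
In check: yes, from the white bishop on f7.
Legal moves: Kd8, Kxf7, Ke7, Kd7.
Count: 4.

4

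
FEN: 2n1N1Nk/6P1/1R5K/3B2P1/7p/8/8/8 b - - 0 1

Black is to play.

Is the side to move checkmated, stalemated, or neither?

checkmate

Black to move; black king on h8.
In check: yes, from the white pawn on g7.
King squares — g7: attacked by Kh6; h7: attacked by Kh6; g8: attacked by Bd5.
Legal moves for Black: none.
In check with no legal moves → checkmate.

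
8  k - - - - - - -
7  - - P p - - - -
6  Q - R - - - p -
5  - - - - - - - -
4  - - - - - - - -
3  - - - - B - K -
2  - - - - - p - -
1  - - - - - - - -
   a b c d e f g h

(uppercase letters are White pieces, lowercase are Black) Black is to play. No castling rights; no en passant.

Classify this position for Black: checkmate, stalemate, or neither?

checkmate

Black to move; black king on a8.
In check: yes, from the white queen on a6.
King squares — a7: attacked by Be3; b7: attacked by Qa6; b8: attacked by Pc7.
Legal moves for Black: none.
In check with no legal moves → checkmate.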